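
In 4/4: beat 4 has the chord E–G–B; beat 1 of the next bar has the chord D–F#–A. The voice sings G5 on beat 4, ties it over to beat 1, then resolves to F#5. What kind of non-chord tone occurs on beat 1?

Suspension.

The harmony at that moment is D major triad (D, F#, A); G5 is not a chord tone.
It is held over (the same pitch as the preceding G5) and left by step down to F#5.
Held over from the previous chord and resolving down by step — a suspension.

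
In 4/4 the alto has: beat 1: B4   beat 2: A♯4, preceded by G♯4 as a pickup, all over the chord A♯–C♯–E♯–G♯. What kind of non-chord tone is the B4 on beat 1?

The harmony at that moment is A♯ minor seventh chord (A♯, C♯, E♯, G♯); B4 is not a chord tone.
It is approached by leap up from G♯4 and left by step down to A♯4.
Leap in, step out, metrically accented — an appoggiatura.

Appoggiatura.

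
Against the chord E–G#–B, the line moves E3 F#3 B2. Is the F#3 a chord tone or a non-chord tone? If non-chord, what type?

Non-chord tone — an escape tone.

The harmony at that moment is E major triad (E, G#, B); F#3 is not a chord tone.
It is approached by step up from E3 and left by leap down to B2.
Step in, leap out — an escape tone.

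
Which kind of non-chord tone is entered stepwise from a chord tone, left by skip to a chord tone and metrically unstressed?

Approach: by step. Departure: by leap. Metric position: weak.
Step in, leap out, from a weak position — an escape tone (échappée). (It is the mirror image of the appoggiatura, which leaps in and steps out on a strong beat.)

Escape tone.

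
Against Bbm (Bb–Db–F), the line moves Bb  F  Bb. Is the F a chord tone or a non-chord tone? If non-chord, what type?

Chord tone (the fifth of Bb minor triad).

Bb minor triad contains Bb, Db, F; F is the fifth, so it is a chord tone.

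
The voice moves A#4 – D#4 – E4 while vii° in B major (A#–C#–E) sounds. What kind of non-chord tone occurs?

The harmony at that moment is A# diminished triad (A#, C#, E); D#4 is not a chord tone.
It is approached by leap down from A#4 and left by step up to E4.
Leap in, step out — an appoggiatura.

D#4 is an appoggiatura.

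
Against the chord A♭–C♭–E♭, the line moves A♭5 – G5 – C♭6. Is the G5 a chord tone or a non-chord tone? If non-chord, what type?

The harmony at that moment is A♭ minor triad (A♭, C♭, E♭); G5 is not a chord tone.
It is approached by step down from A♭5 and left by leap up to C♭6.
Step in, leap out — an escape tone.

Non-chord tone — an escape tone.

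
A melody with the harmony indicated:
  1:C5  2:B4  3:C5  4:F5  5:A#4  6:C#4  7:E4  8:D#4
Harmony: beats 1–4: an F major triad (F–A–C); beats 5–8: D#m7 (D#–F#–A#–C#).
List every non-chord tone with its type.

B4 (beat 2) — neighbor tone; E4 (beat 7) — appoggiatura.

The harmony at that moment is F major triad (F, A, C); B4 is not a chord tone.
It is approached by step down from C5 and left by step up to C5.
Step away and step back to the same note — a neighbor tone (lower neighbor).
The harmony at that moment is D# minor seventh chord (D#, F#, A#, C#); E4 is not a chord tone.
It is approached by leap up from C#4 and left by step down to D#4.
Leap in, step out — an appoggiatura.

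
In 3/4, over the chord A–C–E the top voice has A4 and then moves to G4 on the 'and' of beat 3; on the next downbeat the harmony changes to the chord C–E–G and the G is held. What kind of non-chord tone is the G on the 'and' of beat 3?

Anticipation.

The harmony at that moment is A minor triad (A, C, E); G4 is not a chord tone.
It is approached by step down from A4 and then sustained as the same pitch into the next harmony.
Arriving early and becoming a chord tone when the harmony changes — an anticipation.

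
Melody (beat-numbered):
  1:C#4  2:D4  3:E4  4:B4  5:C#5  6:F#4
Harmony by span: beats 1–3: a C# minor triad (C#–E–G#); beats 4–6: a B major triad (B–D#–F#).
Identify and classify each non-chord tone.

The harmony at that moment is C# minor triad (C#, E, G#); D4 is not a chord tone.
It is approached by step up from C#4 and left by step up to E4.
Step in, step out in the same direction — a passing tone.
The harmony at that moment is B major triad (B, D#, F#); C#5 is not a chord tone.
It is approached by step up from B4 and left by leap down to F#4.
Step in, leap out — an escape tone.

D4 (beat 2) — passing tone; C#5 (beat 5) — escape tone.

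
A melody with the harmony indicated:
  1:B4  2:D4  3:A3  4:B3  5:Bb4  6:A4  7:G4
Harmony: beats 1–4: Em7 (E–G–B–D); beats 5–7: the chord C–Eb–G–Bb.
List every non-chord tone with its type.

The harmony at that moment is E minor seventh chord (E, G, B, D); A3 is not a chord tone.
It is approached by leap down from D4 and left by step up to B3.
Leap in, step out — an appoggiatura.
The harmony at that moment is C minor seventh chord (C, Eb, G, Bb); A4 is not a chord tone.
It is approached by step down from Bb4 and left by step down to G4.
Step in, step out in the same direction — a passing tone.

A3 (beat 3) — appoggiatura; A4 (beat 6) — passing tone.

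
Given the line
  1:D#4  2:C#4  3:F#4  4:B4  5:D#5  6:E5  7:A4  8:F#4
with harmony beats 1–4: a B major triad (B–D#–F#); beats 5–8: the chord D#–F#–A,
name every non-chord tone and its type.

The harmony at that moment is B major triad (B, D#, F#); C#4 is not a chord tone.
It is approached by step down from D#4 and left by leap up to F#4.
Step in, leap out — an escape tone.
The harmony at that moment is D# diminished triad (D#, F#, A); E5 is not a chord tone.
It is approached by step up from D#5 and left by leap down to A4.
Step in, leap out — an escape tone.

C#4 (beat 2) — escape tone; E5 (beat 6) — escape tone.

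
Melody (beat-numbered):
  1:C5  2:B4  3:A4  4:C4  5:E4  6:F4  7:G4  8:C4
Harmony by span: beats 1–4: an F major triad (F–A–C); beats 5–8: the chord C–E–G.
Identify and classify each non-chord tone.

The harmony at that moment is F major triad (F, A, C); B4 is not a chord tone.
It is approached by step down from C5 and left by step down to A4.
Step in, step out in the same direction — a passing tone.
The harmony at that moment is C major triad (C, E, G); F4 is not a chord tone.
It is approached by step up from E4 and left by step up to G4.
Step in, step out in the same direction — a passing tone.

B4 (beat 2) — passing tone; F4 (beat 6) — passing tone.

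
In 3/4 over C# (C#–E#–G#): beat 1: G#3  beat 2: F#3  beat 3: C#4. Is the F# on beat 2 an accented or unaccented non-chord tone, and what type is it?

Unaccented escape tone.

The harmony at that moment is C# major triad (C#, E#, G#); F#3 is not a chord tone.
It is approached by step down from G#3 and left by leap up to C#4.
Step in, leap out — an escape tone.
It falls on a weak beat, so it is unaccented.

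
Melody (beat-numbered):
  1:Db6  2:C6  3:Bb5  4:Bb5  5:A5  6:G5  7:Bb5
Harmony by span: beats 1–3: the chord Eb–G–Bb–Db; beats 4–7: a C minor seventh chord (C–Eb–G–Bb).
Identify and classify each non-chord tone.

The harmony at that moment is Eb dominant seventh chord (Eb, G, Bb, Db); C6 is not a chord tone.
It is approached by step down from Db6 and left by step down to Bb5.
Step in, step out in the same direction — a passing tone.
The harmony at that moment is C minor seventh chord (C, Eb, G, Bb); A5 is not a chord tone.
It is approached by step down from Bb5 and left by step down to G5.
Step in, step out in the same direction — a passing tone.

C6 (beat 2) — passing tone; A5 (beat 5) — passing tone.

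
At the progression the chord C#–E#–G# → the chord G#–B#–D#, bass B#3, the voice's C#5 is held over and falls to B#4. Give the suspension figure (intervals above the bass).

At the second chord the bass is B#3. The suspended C#5 lies a ninth above the bass; after resolving down by step to B#4, the interval above the bass becomes an octave.
Suspension figures are named by those two intervals: 9–8.

9–8 suspension.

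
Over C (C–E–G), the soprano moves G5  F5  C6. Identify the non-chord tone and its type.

The harmony at that moment is C major triad (C, E, G); F5 is not a chord tone.
It is approached by step down from G5 and left by leap up to C6.
Step in, leap out — an escape tone.

F5 is an escape tone.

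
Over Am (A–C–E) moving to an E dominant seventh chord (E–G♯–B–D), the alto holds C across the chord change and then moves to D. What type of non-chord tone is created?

C is a retardation.

The harmony at that moment is E dominant seventh chord (E, G♯, B, D); C is not a chord tone.
It is held over (the same pitch as the preceding C) and left by step up to D.
Held over from the previous chord and resolving up by step — a retardation.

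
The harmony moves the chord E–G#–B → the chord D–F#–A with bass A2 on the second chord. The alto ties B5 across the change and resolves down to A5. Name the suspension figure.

At the second chord the bass is A2. The suspended B5 lies a ninth above the bass; after resolving down by step to A5, the interval above the bass becomes an octave.
Suspension figures are named by those two intervals: 9–8.

9–8 suspension.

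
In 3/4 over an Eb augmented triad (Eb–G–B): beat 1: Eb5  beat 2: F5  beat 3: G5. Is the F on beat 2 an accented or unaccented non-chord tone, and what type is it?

The harmony at that moment is Eb augmented triad (Eb, G, B); F5 is not a chord tone.
It is approached by step up from Eb5 and left by step up to G5.
Step in, step out in the same direction — a passing tone.
It falls on a weak beat, so it is unaccented.

Unaccented passing tone.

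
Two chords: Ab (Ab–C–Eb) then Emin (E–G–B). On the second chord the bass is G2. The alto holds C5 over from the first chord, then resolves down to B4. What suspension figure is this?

4–3 suspension.

At the second chord the bass is G2. The suspended C5 lies a fourth above the bass; after resolving down by step to B4, the interval above the bass becomes a third.
Suspension figures are named by those two intervals: 4–3.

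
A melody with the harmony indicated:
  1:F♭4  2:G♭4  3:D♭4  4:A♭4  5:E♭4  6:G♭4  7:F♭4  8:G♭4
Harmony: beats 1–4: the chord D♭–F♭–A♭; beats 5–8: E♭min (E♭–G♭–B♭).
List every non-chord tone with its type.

G♭4 (beat 2) — escape tone; F♭4 (beat 7) — neighbor tone.

The harmony at that moment is D♭ minor triad (D♭, F♭, A♭); G♭4 is not a chord tone.
It is approached by step up from F♭4 and left by leap down to D♭4.
Step in, leap out — an escape tone.
The harmony at that moment is E♭ minor triad (E♭, G♭, B♭); F♭4 is not a chord tone.
It is approached by step down from G♭4 and left by step up to G♭4.
Step away and step back to the same note — a neighbor tone (lower neighbor).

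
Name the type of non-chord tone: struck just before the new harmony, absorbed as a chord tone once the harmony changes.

Anticipation.

Approach: ahead of the chord change (typically by step), so it is dissonant against the current harmony. Departure: none — the same pitch is restated or held and is a chord tone of the new harmony.
Dissonant first, consonant once the harmony catches up: the note simply arrives early — an anticipation. (The reverse timing, consonant first and dissonant after the change, would be a suspension or retardation.)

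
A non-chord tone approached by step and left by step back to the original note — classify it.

Neighbor tone.

Approach: by step. Departure: by step in the opposite direction, back to the starting pitch.
Stepwise on both sides but reversing to return to the same chord tone — a neighbor tone. (Had it continued onward in the same direction it would be a passing tone instead.)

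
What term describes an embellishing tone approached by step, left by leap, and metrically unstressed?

Approach: by step. Departure: by leap. Metric position: weak.
Step in, leap out, from a weak position — an escape tone (échappée). (It is the mirror image of the appoggiatura, which leaps in and steps out on a strong beat.)

Escape tone.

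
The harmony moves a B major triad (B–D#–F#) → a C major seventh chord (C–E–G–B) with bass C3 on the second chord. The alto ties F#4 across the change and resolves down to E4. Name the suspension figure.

4–3 suspension.

At the second chord the bass is C3. The suspended F#4 lies a fourth above the bass; after resolving down by step to E4, the interval above the bass becomes a third.
Suspension figures are named by those two intervals: 4–3.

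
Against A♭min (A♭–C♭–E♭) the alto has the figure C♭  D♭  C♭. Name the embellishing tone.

The harmony at that moment is A♭ minor triad (A♭, C♭, E♭); D♭ is not a chord tone.
It is approached by step up from C♭ and left by step down to C♭.
Step away and step back to the same note — a neighbor tone (upper neighbor).

D♭ is a neighbor tone.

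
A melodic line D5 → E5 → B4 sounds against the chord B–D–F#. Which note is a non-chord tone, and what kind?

The harmony at that moment is B minor triad (B, D, F#); E5 is not a chord tone.
It is approached by step up from D5 and left by leap down to B4.
Step in, leap out — an escape tone.

E5 is an escape tone.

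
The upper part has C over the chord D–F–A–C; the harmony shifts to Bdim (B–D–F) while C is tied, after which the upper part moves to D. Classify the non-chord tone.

The harmony at that moment is B diminished triad (B, D, F); C is not a chord tone.
It is held over (the same pitch as the preceding C) and left by step up to D.
Held over from the previous chord and resolving up by step — a retardation.

C is a retardation.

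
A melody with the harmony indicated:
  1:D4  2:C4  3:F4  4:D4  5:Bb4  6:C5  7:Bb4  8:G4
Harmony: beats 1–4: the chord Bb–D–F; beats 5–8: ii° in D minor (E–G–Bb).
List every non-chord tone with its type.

The harmony at that moment is Bb major triad (Bb, D, F); C4 is not a chord tone.
It is approached by step down from D4 and left by leap up to F4.
Step in, leap out — an escape tone.
The harmony at that moment is E diminished triad (E, G, Bb); C5 is not a chord tone.
It is approached by step up from Bb4 and left by step down to Bb4.
Step away and step back to the same note — a neighbor tone (upper neighbor).

C4 (beat 2) — escape tone; C5 (beat 6) — neighbor tone.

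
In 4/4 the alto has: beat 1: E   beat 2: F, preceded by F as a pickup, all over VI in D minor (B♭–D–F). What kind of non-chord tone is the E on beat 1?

Lower neighbor tone.

The harmony at that moment is B♭ major triad (B♭, D, F); E is not a chord tone.
It is approached by step down from F and left by step up to F.
Step away and step back to the same note — a neighbor tone (lower neighbor).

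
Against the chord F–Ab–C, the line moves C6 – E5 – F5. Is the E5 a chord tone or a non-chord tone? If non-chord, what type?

Non-chord tone — an appoggiatura.

The harmony at that moment is F minor triad (F, Ab, C); E5 is not a chord tone.
It is approached by leap down from C6 and left by step up to F5.
Leap in, step out — an appoggiatura.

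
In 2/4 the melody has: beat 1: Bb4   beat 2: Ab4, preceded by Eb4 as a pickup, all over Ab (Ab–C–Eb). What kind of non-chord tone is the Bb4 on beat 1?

Appoggiatura.

The harmony at that moment is Ab major triad (Ab, C, Eb); Bb4 is not a chord tone.
It is approached by leap up from Eb4 and left by step down to Ab4.
Leap in, step out, metrically accented — an appoggiatura.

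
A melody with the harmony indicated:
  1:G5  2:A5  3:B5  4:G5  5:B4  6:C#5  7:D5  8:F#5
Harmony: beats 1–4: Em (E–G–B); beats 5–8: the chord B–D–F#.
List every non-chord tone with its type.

A5 (beat 2) — passing tone; C#5 (beat 6) — passing tone.

The harmony at that moment is E minor triad (E, G, B); A5 is not a chord tone.
It is approached by step up from G5 and left by step up to B5.
Step in, step out in the same direction — a passing tone.
The harmony at that moment is B minor triad (B, D, F#); C#5 is not a chord tone.
It is approached by step up from B4 and left by step up to D5.
Step in, step out in the same direction — a passing tone.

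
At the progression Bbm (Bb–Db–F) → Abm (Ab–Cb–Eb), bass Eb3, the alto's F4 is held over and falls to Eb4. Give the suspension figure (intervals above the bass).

At the second chord the bass is Eb3. The suspended F4 lies a ninth above the bass; after resolving down by step to Eb4, the interval above the bass becomes an octave.
Suspension figures are named by those two intervals: 9–8.

9–8 suspension.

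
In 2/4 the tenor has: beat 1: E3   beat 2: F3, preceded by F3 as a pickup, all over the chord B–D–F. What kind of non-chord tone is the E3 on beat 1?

The harmony at that moment is B diminished triad (B, D, F); E3 is not a chord tone.
It is approached by step down from F3 and left by step up to F3.
Step away and step back to the same note — a neighbor tone (lower neighbor).

Lower neighbor tone.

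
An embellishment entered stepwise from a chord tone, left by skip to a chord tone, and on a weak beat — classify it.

Escape tone.

Approach: by step. Departure: by leap. Metric position: weak.
Step in, leap out, from a weak position — an escape tone (échappée). (It is the mirror image of the appoggiatura, which leaps in and steps out on a strong beat.)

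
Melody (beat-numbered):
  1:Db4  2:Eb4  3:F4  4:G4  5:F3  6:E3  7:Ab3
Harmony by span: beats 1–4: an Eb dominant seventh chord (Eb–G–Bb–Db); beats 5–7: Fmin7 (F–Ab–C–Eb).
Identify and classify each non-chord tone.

The harmony at that moment is Eb dominant seventh chord (Eb, G, Bb, Db); F4 is not a chord tone.
It is approached by step up from Eb4 and left by step up to G4.
Step in, step out in the same direction — a passing tone.
The harmony at that moment is F minor seventh chord (F, Ab, C, Eb); E3 is not a chord tone.
It is approached by step down from F3 and left by leap up to Ab3.
Step in, leap out — an escape tone.

F4 (beat 3) — passing tone; E3 (beat 6) — escape tone.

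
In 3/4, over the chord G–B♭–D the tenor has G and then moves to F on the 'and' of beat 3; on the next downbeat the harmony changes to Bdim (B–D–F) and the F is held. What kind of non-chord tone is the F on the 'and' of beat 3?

Anticipation.

The harmony at that moment is G minor triad (G, B♭, D); F is not a chord tone.
It is approached by step down from G and then sustained as the same pitch into the next harmony.
Arriving early and becoming a chord tone when the harmony changes — an anticipation.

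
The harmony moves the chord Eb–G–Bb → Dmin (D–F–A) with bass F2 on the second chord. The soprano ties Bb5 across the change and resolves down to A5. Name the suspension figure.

4–3 suspension.

At the second chord the bass is F2. The suspended Bb5 lies a fourth above the bass; after resolving down by step to A5, the interval above the bass becomes a third.
Suspension figures are named by those two intervals: 4–3.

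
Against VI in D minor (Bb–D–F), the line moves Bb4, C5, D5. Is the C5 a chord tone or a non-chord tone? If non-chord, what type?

The harmony at that moment is Bb major triad (Bb, D, F); C5 is not a chord tone.
It is approached by step up from Bb4 and left by step up to D5.
Step in, step out in the same direction — a passing tone.

Non-chord tone — a passing tone.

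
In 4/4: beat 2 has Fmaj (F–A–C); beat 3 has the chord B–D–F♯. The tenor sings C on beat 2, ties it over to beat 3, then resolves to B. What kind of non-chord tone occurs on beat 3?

Suspension.

The harmony at that moment is B minor triad (B, D, F♯); C is not a chord tone.
It is held over (the same pitch as the preceding C) and left by step down to B.
Held over from the previous chord and resolving down by step — a suspension.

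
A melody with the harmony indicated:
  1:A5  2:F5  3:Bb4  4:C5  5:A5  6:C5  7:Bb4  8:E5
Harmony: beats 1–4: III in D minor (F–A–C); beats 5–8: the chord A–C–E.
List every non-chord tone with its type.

Bb4 (beat 3) — appoggiatura; Bb4 (beat 7) — escape tone.

The harmony at that moment is F major triad (F, A, C); Bb4 is not a chord tone.
It is approached by leap down from F5 and left by step up to C5.
Leap in, step out — an appoggiatura.
The harmony at that moment is A minor triad (A, C, E); Bb4 is not a chord tone.
It is approached by step down from C5 and left by leap up to E5.
Step in, leap out — an escape tone.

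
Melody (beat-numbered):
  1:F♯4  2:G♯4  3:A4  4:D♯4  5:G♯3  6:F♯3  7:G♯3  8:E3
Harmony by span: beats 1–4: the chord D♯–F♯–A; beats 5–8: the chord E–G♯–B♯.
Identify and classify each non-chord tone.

G♯4 (beat 2) — passing tone; F♯3 (beat 6) — neighbor tone.

The harmony at that moment is D♯ diminished triad (D♯, F♯, A); G♯4 is not a chord tone.
It is approached by step up from F♯4 and left by step up to A4.
Step in, step out in the same direction — a passing tone.
The harmony at that moment is E augmented triad (E, G♯, B♯); F♯3 is not a chord tone.
It is approached by step down from G♯3 and left by step up to G♯3.
Step away and step back to the same note — a neighbor tone (lower neighbor).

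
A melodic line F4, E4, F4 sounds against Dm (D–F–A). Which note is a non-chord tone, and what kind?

E4 is a neighbor tone.

The harmony at that moment is D minor triad (D, F, A); E4 is not a chord tone.
It is approached by step down from F4 and left by step up to F4.
Step away and step back to the same note — a neighbor tone (lower neighbor).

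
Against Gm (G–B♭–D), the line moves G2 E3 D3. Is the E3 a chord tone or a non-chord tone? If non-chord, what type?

Non-chord tone — an appoggiatura.

The harmony at that moment is G minor triad (G, B♭, D); E3 is not a chord tone.
It is approached by leap up from G2 and left by step down to D3.
Leap in, step out — an appoggiatura.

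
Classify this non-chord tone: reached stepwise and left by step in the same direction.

Passing tone.

Approach: by step. Departure: by step, continuing in the same direction.
Stepwise on both sides with no change of direction means the note fills in the space between two different chord tones — a passing tone. (Had it turned back to its starting note it would be a neighbor tone instead.)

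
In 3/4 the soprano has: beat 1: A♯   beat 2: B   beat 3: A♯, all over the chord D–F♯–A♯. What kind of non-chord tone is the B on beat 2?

Upper neighbor tone.

The harmony at that moment is D augmented triad (D, F♯, A♯); B is not a chord tone.
It is approached by step up from A♯ and left by step down to A♯.
Step away and step back to the same note — a neighbor tone (upper neighbor).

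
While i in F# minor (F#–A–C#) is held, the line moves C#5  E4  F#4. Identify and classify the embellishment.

E4 is an appoggiatura.

The harmony at that moment is F# minor triad (F#, A, C#); E4 is not a chord tone.
It is approached by leap down from C#5 and left by step up to F#4.
Leap in, step out — an appoggiatura.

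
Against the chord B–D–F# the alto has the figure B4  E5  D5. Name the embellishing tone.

The harmony at that moment is B minor triad (B, D, F#); E5 is not a chord tone.
It is approached by leap up from B4 and left by step down to D5.
Leap in, step out — an appoggiatura.

E5 is an appoggiatura.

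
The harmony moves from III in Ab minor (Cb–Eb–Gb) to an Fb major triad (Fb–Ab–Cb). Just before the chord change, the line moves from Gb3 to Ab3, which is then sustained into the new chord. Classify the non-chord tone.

Ab3 is an anticipation.

The harmony at that moment is Cb major triad (Cb, Eb, Gb); Ab3 is not a chord tone.
It is approached by step up from Gb3 and then sustained as the same pitch into the next harmony.
Arriving early and becoming a chord tone when the harmony changes — an anticipation.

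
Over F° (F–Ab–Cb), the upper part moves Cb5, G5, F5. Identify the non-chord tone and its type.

G5 is an appoggiatura.

The harmony at that moment is F diminished triad (F, Ab, Cb); G5 is not a chord tone.
It is approached by leap up from Cb5 and left by step down to F5.
Leap in, step out — an appoggiatura.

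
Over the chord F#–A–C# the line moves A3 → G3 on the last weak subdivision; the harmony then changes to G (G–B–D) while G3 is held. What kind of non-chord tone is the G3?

The harmony at that moment is F# minor triad (F#, A, C#); G3 is not a chord tone.
It is approached by step down from A3 and then sustained as the same pitch into the next harmony.
Arriving early and becoming a chord tone when the harmony changes — an anticipation.

G3 is an anticipation.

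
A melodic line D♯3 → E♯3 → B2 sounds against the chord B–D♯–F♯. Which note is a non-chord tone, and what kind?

E♯3 is an escape tone.

The harmony at that moment is B major triad (B, D♯, F♯); E♯3 is not a chord tone.
It is approached by step up from D♯3 and left by leap down to B2.
Step in, leap out — an escape tone.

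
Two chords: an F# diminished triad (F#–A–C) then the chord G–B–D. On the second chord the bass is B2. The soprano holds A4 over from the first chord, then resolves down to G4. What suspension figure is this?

At the second chord the bass is B2. The suspended A4 lies a seventh above the bass; after resolving down by step to G4, the interval above the bass becomes a sixth.
Suspension figures are named by those two intervals: 7–6.

7–6 suspension.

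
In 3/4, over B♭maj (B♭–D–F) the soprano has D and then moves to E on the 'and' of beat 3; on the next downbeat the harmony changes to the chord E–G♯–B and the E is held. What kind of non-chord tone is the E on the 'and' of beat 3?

Anticipation.

The harmony at that moment is B♭ major triad (B♭, D, F); E is not a chord tone.
It is approached by step up from D and then sustained as the same pitch into the next harmony.
Arriving early and becoming a chord tone when the harmony changes — an anticipation.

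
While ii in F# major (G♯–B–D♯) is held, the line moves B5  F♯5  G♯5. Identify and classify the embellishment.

The harmony at that moment is G♯ minor triad (G♯, B, D♯); F♯5 is not a chord tone.
It is approached by leap down from B5 and left by step up to G♯5.
Leap in, step out — an appoggiatura.

F♯5 is an appoggiatura.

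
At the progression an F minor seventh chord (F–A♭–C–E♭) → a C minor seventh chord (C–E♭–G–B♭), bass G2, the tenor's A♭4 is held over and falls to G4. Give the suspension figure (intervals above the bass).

At the second chord the bass is G2. The suspended A♭4 lies a ninth above the bass; after resolving down by step to G4, the interval above the bass becomes an octave.
Suspension figures are named by those two intervals: 9–8.

9–8 suspension.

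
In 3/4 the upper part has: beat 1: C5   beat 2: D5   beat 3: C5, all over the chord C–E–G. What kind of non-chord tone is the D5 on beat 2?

The harmony at that moment is C major triad (C, E, G); D5 is not a chord tone.
It is approached by step up from C5 and left by step down to C5.
Step away and step back to the same note — a neighbor tone (upper neighbor).

Upper neighbor tone.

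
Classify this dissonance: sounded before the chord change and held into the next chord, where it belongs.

Anticipation.

Approach: ahead of the chord change (typically by step), so it is dissonant against the current harmony. Departure: none — the same pitch is restated or held and is a chord tone of the new harmony.
Dissonant first, consonant once the harmony catches up: the note simply arrives early — an anticipation. (The reverse timing, consonant first and dissonant after the change, would be a suspension or retardation.)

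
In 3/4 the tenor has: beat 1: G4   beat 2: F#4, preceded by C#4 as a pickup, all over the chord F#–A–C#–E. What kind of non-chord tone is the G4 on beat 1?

Appoggiatura.

The harmony at that moment is F# minor seventh chord (F#, A, C#, E); G4 is not a chord tone.
It is approached by leap up from C#4 and left by step down to F#4.
Leap in, step out, metrically accented — an appoggiatura.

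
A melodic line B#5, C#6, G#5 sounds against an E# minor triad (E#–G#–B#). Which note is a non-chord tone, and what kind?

The harmony at that moment is E# minor triad (E#, G#, B#); C#6 is not a chord tone.
It is approached by step up from B#5 and left by leap down to G#5.
Step in, leap out — an escape tone.

C#6 is an escape tone.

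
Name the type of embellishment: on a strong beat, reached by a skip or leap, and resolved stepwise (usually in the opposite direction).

Approach: by leap. Departure: by step. Metric position: strong.
Leap in, step out, in a metrically strong position — an appoggiatura. (It is the mirror image of the escape tone, which steps in and leaps out from a weak position.)

Appoggiatura.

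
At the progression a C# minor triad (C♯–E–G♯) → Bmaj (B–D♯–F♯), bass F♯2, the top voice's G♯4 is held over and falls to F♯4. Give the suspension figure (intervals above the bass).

At the second chord the bass is F♯2. The suspended G♯4 lies a ninth above the bass; after resolving down by step to F♯4, the interval above the bass becomes an octave.
Suspension figures are named by those two intervals: 9–8.

9–8 suspension.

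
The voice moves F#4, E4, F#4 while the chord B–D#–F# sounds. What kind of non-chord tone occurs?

E4 is a neighbor tone.

The harmony at that moment is B major triad (B, D#, F#); E4 is not a chord tone.
It is approached by step down from F#4 and left by step up to F#4.
Step away and step back to the same note — a neighbor tone (lower neighbor).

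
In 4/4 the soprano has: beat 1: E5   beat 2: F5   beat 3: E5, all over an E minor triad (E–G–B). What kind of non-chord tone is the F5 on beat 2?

The harmony at that moment is E minor triad (E, G, B); F5 is not a chord tone.
It is approached by step up from E5 and left by step down to E5.
Step away and step back to the same note — a neighbor tone (upper neighbor).

Upper neighbor tone.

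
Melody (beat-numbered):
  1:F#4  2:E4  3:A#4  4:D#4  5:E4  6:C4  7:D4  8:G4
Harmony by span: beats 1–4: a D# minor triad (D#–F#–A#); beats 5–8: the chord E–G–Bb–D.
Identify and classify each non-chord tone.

The harmony at that moment is D# minor triad (D#, F#, A#); E4 is not a chord tone.
It is approached by step down from F#4 and left by leap up to A#4.
Step in, leap out — an escape tone.
The harmony at that moment is E half-diminished seventh chord (E, G, Bb, D); C4 is not a chord tone.
It is approached by leap down from E4 and left by step up to D4.
Leap in, step out — an appoggiatura.

E4 (beat 2) — escape tone; C4 (beat 6) — appoggiatura.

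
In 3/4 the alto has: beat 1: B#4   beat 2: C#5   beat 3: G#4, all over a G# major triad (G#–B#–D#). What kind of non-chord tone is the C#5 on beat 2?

The harmony at that moment is G# major triad (G#, B#, D#); C#5 is not a chord tone.
It is approached by step up from B#4 and left by leap down to G#4.
Step in, leap out, on a weak beat — an escape tone.

Escape tone.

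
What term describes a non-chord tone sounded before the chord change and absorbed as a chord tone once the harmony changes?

Approach: ahead of the chord change (typically by step), so it is dissonant against the current harmony. Departure: none — the same pitch is restated or held and is a chord tone of the new harmony.
Dissonant first, consonant once the harmony catches up: the note simply arrives early — an anticipation. (The reverse timing, consonant first and dissonant after the change, would be a suspension or retardation.)

Anticipation.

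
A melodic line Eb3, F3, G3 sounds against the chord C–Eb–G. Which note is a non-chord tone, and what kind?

F3 is a passing tone.

The harmony at that moment is C minor triad (C, Eb, G); F3 is not a chord tone.
It is approached by step up from Eb3 and left by step up to G3.
Step in, step out in the same direction — a passing tone.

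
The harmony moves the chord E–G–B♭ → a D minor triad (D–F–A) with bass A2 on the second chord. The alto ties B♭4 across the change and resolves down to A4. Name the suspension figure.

At the second chord the bass is A2. The suspended B♭4 lies a ninth above the bass; after resolving down by step to A4, the interval above the bass becomes an octave.
Suspension figures are named by those two intervals: 9–8.

9–8 suspension.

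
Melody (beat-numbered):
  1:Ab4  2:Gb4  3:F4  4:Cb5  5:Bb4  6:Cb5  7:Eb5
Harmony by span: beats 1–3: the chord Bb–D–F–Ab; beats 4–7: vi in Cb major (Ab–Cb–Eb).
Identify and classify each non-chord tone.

Gb4 (beat 2) — passing tone; Bb4 (beat 5) — neighbor tone.

The harmony at that moment is Bb dominant seventh chord (Bb, D, F, Ab); Gb4 is not a chord tone.
It is approached by step down from Ab4 and left by step down to F4.
Step in, step out in the same direction — a passing tone.
The harmony at that moment is Ab minor triad (Ab, Cb, Eb); Bb4 is not a chord tone.
It is approached by step down from Cb5 and left by step up to Cb5.
Step away and step back to the same note — a neighbor tone (lower neighbor).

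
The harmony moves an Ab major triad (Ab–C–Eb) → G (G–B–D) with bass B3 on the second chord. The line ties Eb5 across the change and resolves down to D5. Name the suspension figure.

At the second chord the bass is B3. The suspended Eb5 lies a fourth above the bass; after resolving down by step to D5, the interval above the bass becomes a third.
Suspension figures are named by those two intervals: 4–3.

4–3 suspension.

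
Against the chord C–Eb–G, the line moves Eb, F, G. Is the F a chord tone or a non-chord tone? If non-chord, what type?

The harmony at that moment is C minor triad (C, Eb, G); F is not a chord tone.
It is approached by step up from Eb and left by step up to G.
Step in, step out in the same direction — a passing tone.

Non-chord tone — a passing tone.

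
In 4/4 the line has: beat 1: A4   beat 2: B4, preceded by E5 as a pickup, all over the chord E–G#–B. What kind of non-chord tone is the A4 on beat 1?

Appoggiatura.

The harmony at that moment is E major triad (E, G#, B); A4 is not a chord tone.
It is approached by leap down from E5 and left by step up to B4.
Leap in, step out, metrically accented — an appoggiatura.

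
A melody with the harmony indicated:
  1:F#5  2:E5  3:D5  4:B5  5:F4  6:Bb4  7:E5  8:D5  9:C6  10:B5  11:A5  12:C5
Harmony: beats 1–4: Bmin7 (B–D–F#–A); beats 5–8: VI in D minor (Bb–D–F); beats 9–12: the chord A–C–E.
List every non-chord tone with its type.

The harmony at that moment is B minor seventh chord (B, D, F#, A); E5 is not a chord tone.
It is approached by step down from F#5 and left by step down to D5.
Step in, step out in the same direction — a passing tone.
The harmony at that moment is Bb major triad (Bb, D, F); E5 is not a chord tone.
It is approached by leap up from Bb4 and left by step down to D5.
Leap in, step out — an appoggiatura.
The harmony at that moment is A minor triad (A, C, E); B5 is not a chord tone.
It is approached by step down from C6 and left by step down to A5.
Step in, step out in the same direction — a passing tone.

E5 (beat 2) — passing tone; E5 (beat 7) — appoggiatura; B5 (beat 10) — passing tone.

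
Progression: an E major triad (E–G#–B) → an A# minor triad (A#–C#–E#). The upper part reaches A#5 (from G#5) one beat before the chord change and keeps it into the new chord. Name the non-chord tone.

A#5 is an anticipation.

The harmony at that moment is E major triad (E, G#, B); A#5 is not a chord tone.
It is approached by step up from G#5 and then sustained as the same pitch into the next harmony.
Arriving early and becoming a chord tone when the harmony changes — an anticipation.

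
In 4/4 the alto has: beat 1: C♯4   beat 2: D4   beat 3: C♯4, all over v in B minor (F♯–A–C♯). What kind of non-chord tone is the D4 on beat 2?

The harmony at that moment is F♯ minor triad (F♯, A, C♯); D4 is not a chord tone.
It is approached by step up from C♯4 and left by step down to C♯4.
Step away and step back to the same note — a neighbor tone (upper neighbor).

Upper neighbor tone.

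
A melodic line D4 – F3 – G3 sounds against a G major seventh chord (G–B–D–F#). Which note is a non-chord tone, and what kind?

F3 is an appoggiatura.

The harmony at that moment is G major seventh chord (G, B, D, F#); F3 is not a chord tone.
It is approached by leap down from D4 and left by step up to G3.
Leap in, step out — an appoggiatura.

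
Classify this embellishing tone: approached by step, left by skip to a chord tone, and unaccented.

Approach: by step. Departure: by leap. Metric position: weak.
Step in, leap out, from a weak position — an escape tone (échappée). (It is the mirror image of the appoggiatura, which leaps in and steps out on a strong beat.)

Escape tone.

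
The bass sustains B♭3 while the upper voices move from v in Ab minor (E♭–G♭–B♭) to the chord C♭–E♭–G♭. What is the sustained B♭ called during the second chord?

Pedal tone (pedal point).

The harmony at that moment is C♭ major triad (C♭, E♭, G♭); B♭3 is not a chord tone.
It is held over (the same pitch as the preceding B♭3) and then sustained as the same pitch into the next harmony.
Sustained through a change of harmony — a pedal tone.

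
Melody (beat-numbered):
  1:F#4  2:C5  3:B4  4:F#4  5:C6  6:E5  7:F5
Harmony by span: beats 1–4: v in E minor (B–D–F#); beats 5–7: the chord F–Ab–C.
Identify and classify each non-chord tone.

The harmony at that moment is B minor triad (B, D, F#); C5 is not a chord tone.
It is approached by leap up from F#4 and left by step down to B4.
Leap in, step out — an appoggiatura.
The harmony at that moment is F minor triad (F, Ab, C); E5 is not a chord tone.
It is approached by leap down from C6 and left by step up to F5.
Leap in, step out — an appoggiatura.

C5 (beat 2) — appoggiatura; E5 (beat 6) — appoggiatura.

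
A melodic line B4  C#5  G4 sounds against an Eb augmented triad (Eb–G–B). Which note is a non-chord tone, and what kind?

The harmony at that moment is Eb augmented triad (Eb, G, B); C#5 is not a chord tone.
It is approached by step up from B4 and left by leap down to G4.
Step in, leap out — an escape tone.

C#5 is an escape tone.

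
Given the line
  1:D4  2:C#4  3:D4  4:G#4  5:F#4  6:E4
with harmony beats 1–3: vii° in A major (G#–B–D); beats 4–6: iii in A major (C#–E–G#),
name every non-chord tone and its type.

The harmony at that moment is G# diminished triad (G#, B, D); C#4 is not a chord tone.
It is approached by step down from D4 and left by step up to D4.
Step away and step back to the same note — a neighbor tone (lower neighbor).
The harmony at that moment is C# minor triad (C#, E, G#); F#4 is not a chord tone.
It is approached by step down from G#4 and left by step down to E4.
Step in, step out in the same direction — a passing tone.

C#4 (beat 2) — neighbor tone; F#4 (beat 5) — passing tone.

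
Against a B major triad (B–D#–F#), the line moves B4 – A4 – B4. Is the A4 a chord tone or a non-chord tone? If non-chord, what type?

The harmony at that moment is B major triad (B, D#, F#); A4 is not a chord tone.
It is approached by step down from B4 and left by step up to B4.
Step away and step back to the same note — a neighbor tone (lower neighbor).

Non-chord tone — a neighbor tone.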